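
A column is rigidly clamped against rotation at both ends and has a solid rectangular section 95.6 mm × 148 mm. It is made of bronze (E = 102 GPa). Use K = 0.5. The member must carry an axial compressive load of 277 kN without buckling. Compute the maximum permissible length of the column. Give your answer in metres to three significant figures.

Buckling occurs about the weak axis: I_min = h·b³/12 with b = 95.6 mm (the shorter side).
I_min = 148×95.6³/12 = 1.078×10^7 mm⁴
I = 1.078×10^-5 m⁴
At the buckling limit P_cr = P = 2.770×10^5 N
From P_cr = π²EI/(K·L)²:  L = (1/K)·√(π²EI/P_cr) = (1/0.5)·√(π²×1.02×10^11×1.078×10^-5/2.770×10^5)
L = 12.5 m

L_max ≈ 12.5 m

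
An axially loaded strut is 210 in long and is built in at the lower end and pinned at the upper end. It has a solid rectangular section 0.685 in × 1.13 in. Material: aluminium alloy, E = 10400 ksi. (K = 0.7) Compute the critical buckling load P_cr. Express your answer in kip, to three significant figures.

P_cr ≈ 0.144 kip

Buckling occurs about the weak axis: I_min = h·b³/12 with b = 0.685 in (the shorter side).
I_min = 1.13×0.685³/12 = 3.027×10^-2 in⁴
Effective length L_e = K·L = 0.7 × 210 = 147.0 in
P_cr = π²EI / L_e² = π² × 10400×10³ × 3.027×10^-2 / 147.0² = 143.8 lb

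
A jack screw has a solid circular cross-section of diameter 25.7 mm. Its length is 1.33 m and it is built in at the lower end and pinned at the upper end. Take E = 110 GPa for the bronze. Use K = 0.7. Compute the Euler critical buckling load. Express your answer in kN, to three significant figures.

I = πd⁴/64 = π×25.7⁴/64 = 2.141×10^4 mm⁴
I = 2.141×10^4 mm⁴ = 2.141×10^-8 m⁴
Effective length L_e = K·L = 0.7 × 1.33 = 0.9310 m
P_cr = π²EI / L_e² = π² × 110×10⁹ × 2.141×10^-8 / 0.9310² = 2.682×10^4 N

P_cr ≈ 26.8 kN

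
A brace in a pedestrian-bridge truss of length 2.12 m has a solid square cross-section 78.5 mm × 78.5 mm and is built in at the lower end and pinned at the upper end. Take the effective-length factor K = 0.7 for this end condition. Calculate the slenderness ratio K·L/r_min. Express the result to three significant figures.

λ ≈ 65.5

For a square r = a/√12 = 78.5/√12 = 22.66 mm
L_e = K·L = 0.7 × 2.12 m = 1.484 m = 1484.0 mm
λ = L_e / r_min = 1484.0 / 22.66 = 65.5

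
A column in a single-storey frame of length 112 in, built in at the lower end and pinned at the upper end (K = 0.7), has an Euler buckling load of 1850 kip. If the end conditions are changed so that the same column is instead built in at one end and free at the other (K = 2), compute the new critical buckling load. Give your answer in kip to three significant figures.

P_cr ∝ 1/K², so P_cr,new = P_cr,old × (K_old/K_new)² = 1850 × (0.7/2)²
= 1850 × 0.1225 = 227 kip

P_cr ≈ 227 kip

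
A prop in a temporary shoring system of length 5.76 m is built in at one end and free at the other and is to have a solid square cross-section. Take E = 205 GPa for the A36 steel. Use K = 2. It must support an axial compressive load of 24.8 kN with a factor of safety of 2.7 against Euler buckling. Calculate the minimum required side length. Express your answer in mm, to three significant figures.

a ≈ 85.2 mm

Required P_cr = n·P = 2.7 × 24.8 = 66.96 kN
L_e = K·L = 2 × 5.76 = 11.52 m
Required I = P_cr·L_e²/(π²E) = 6.696×10^4 × 11.52² / (π² × 2.05×10^11) = 4.392×10^-6 m⁴
I_req = 4.392×10^6 mm⁴
Solid square: I = a⁴/12  ⇒  a = (12I)^(1/4) = (12×4.392×10^6)^(1/4) = 85.2 mm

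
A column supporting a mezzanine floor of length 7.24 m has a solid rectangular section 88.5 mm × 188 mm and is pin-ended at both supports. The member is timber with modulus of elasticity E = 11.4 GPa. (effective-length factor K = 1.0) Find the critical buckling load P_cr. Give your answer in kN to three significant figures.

Buckling occurs about the weak axis: I_min = h·b³/12 with b = 88.5 mm (the shorter side).
I_min = 188×88.5³/12 = 1.086×10^7 mm⁴
I = 1.086×10^7 mm⁴ = 1.086×10^-5 m⁴
Effective length L_e = K·L = 1 × 7.24 = 7.240 m
P_cr = π²EI / L_e² = π² × 11.4×10⁹ × 1.086×10^-5 / 7.240² = 2.331×10^4 N

P_cr ≈ 23.3 kN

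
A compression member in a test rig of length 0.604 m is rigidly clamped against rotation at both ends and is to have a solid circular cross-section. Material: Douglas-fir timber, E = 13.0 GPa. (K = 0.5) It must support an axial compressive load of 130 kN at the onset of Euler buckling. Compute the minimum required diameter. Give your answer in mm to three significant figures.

d ≈ 37.0 mm

L_e = K·L = 0.5 × 0.604 = 0.3020 m
Required I = P_cr·L_e²/(π²E) = 1.300×10^5 × 0.3020² / (π² × 1.30×10^10) = 9.241×10^-8 m⁴
I_req = 9.241×10^4 mm⁴
Solid circle: I = πd⁴/64  ⇒  d = (64I/π)^(1/4) = (64×9.241×10^4/π)^(1/4) = 37.0 mm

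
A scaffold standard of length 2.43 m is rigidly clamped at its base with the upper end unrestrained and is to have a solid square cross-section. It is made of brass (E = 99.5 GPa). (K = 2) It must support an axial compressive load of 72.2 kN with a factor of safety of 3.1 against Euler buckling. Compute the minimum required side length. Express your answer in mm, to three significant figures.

a ≈ 89.7 mm

Required P_cr = n·P = 3.1 × 72.2 = 223.8 kN
L_e = K·L = 2 × 2.43 = 4.860 m
Required I = P_cr·L_e²/(π²E) = 2.238×10^5 × 4.860² / (π² × 9.95×10^10) = 5.383×10^-6 m⁴
I_req = 5.383×10^6 mm⁴
Solid square: I = a⁴/12  ⇒  a = (12I)^(1/4) = (12×5.383×10^6)^(1/4) = 89.7 mm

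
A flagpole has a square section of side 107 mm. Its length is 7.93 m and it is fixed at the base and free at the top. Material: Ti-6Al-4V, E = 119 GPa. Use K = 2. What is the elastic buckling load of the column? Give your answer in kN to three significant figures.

I = a⁴/12 = 107⁴/12 = 1.092×10^7 mm⁴
I = 1.092×10^7 mm⁴ = 1.092×10^-5 m⁴
Effective length L_e = K·L = 2 × 7.93 = 15.86 m
P_cr = π²EI / L_e² = π² × 119×10⁹ × 1.092×10^-5 / 15.86² = 5.100×10^4 N

P_cr ≈ 51.0 kN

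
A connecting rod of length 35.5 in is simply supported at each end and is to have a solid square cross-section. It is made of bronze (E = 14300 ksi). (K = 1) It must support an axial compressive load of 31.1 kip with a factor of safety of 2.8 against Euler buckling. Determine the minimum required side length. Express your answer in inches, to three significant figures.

Required P_cr = n·P = 2.8 × 31.1 = 87.08 kip
L_e = K·L = 1 × 35.5 = 35.50 in
Required I = P_cr·L_e²/(π²E) = 8.708×10^4 × 35.50² / (π² × 1.43×10^7) = 0.7776 in⁴
Solid square: I = a⁴/12  ⇒  a = (12I)^(1/4) = (12×0.7776)^(1/4) = 1.75 in

a ≈ 1.75 in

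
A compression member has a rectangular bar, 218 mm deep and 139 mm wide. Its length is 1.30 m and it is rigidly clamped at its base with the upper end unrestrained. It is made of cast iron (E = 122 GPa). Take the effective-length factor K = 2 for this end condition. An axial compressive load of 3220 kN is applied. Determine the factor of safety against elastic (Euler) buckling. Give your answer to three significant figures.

n ≈ 2.70

Buckling occurs about the weak axis: I_min = h·b³/12 with b = 139 mm (the shorter side).
I_min = 218×139³/12 = 4.879×10^7 mm⁴
I = 4.879×10^7 mm⁴ = 4.879×10^-5 m⁴
Effective length L_e = K·L = 2 × 1.30 = 2.600 m
P_cr = π²EI / L_e² = π² × 122×10⁹ × 4.879×10^-5 / 2.600² = 8.690×10^6 N
Factor of safety n = P_cr / P = 8690.3 / 3220 = 2.70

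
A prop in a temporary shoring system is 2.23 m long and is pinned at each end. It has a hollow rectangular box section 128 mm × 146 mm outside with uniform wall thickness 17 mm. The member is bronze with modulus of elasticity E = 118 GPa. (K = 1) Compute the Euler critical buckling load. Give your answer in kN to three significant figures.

Inner dimensions: h_i = 146 − 2×17 = 112.0 mm, b_i = 128 − 2×17 = 94.00 mm
Weak-axis I_min = (h_o·b_o³ − h_i·b_i³)/12 with b_o = 128, b_i = 94.00 mm (shorter outer/inner sides).
I_min = (146×128³ − 112.0×94.00³)/12 = 1.776×10^7 mm⁴
I = 1.776×10^7 mm⁴ = 1.776×10^-5 m⁴
Effective length L_e = K·L = 1 × 2.23 = 2.230 m
P_cr = π²EI / L_e² = π² × 118×10⁹ × 1.776×10^-5 / 2.230² = 4.160×10^6 N

P_cr ≈ 4160 kN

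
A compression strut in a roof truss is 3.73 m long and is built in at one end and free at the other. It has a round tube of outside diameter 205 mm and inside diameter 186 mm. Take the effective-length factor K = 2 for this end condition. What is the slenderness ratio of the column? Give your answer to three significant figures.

d_o = 205 mm, d_i = 186 mm
I = π(d_o⁴ − d_i⁴)/64 = π(205⁴ − 186.0⁴)/64 = 2.794×10^7 mm⁴
A = 5.835×10^3 mm²;  r_min = √(I/A) = √(2.794×10^7/5.835×10^3) = 69.20 mm
L_e = K·L = 2 × 3.73 m = 7.460 m = 7460.0 mm
λ = L_e / r_min = 7460.0 / 69.20 = 108

λ ≈ 108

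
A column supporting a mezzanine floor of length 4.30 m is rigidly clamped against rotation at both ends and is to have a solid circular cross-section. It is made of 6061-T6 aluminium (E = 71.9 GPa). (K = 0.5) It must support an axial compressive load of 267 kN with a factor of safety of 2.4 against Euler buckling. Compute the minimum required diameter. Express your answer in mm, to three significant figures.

d ≈ 96.0 mm

Required P_cr = n·P = 2.4 × 267 = 640.8 kN
L_e = K·L = 0.5 × 4.30 = 2.150 m
Required I = P_cr·L_e²/(π²E) = 6.408×10^5 × 2.150² / (π² × 7.19×10^10) = 4.174×10^-6 m⁴
I_req = 4.174×10^6 mm⁴
Solid circle: I = πd⁴/64  ⇒  d = (64I/π)^(1/4) = (64×4.174×10^6/π)^(1/4) = 96.0 mm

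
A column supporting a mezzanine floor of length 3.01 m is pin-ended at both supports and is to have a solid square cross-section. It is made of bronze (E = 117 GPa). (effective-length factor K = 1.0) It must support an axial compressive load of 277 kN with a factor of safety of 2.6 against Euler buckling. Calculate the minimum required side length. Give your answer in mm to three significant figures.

a ≈ 90.7 mm

Required P_cr = n·P = 2.6 × 277 = 720.2 kN
L_e = K·L = 1 × 3.01 = 3.010 m
Required I = P_cr·L_e²/(π²E) = 7.202×10^5 × 3.010² / (π² × 1.17×10^11) = 5.651×10^-6 m⁴
I_req = 5.651×10^6 mm⁴
Solid square: I = a⁴/12  ⇒  a = (12I)^(1/4) = (12×5.651×10^6)^(1/4) = 90.7 mm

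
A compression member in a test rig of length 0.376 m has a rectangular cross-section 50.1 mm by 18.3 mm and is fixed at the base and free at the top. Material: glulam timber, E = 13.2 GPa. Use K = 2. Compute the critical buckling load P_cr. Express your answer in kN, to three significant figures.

Buckling occurs about the weak axis: I_min = h·b³/12 with b = 18.3 mm (the shorter side).
I_min = 50.1×18.3³/12 = 2.559×10^4 mm⁴
I = 2.559×10^4 mm⁴ = 2.559×10^-8 m⁴
Effective length L_e = K·L = 2 × 0.376 = 0.7520 m
P_cr = π²EI / L_e² = π² × 13.2×10⁹ × 2.559×10^-8 / 0.7520² = 5.895×10^3 N

P_cr ≈ 5.89 kN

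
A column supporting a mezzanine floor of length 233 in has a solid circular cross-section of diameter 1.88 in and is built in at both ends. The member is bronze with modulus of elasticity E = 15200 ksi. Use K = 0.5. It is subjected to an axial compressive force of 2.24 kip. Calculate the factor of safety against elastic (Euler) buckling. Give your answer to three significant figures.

I = πd⁴/64 = π×1.88⁴/64 = 0.6132 in⁴
Effective length L_e = K·L = 0.5 × 233 = 116.5 in
P_cr = π²EI / L_e² = π² × 15200×10³ × 0.6132 / 116.5² = 6.778×10^3 lb
Factor of safety n = P_cr / P = 6.7779 / 2.24 = 3.03

n ≈ 3.03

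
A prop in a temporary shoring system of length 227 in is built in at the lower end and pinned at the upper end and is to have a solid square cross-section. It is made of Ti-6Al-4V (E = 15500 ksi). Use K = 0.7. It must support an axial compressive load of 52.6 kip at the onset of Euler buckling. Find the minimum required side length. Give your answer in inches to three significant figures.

a ≈ 3.19 in

L_e = K·L = 0.7 × 227 = 158.9 in
Required I = P_cr·L_e²/(π²E) = 5.260×10^4 × 158.9² / (π² × 1.55×10^7) = 8.682 in⁴
Solid square: I = a⁴/12  ⇒  a = (12I)^(1/4) = (12×8.682)^(1/4) = 3.19 in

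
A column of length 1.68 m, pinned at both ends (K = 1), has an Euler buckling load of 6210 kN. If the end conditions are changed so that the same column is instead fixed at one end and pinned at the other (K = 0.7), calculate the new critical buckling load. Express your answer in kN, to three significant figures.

P_cr ∝ 1/K², so P_cr,new = P_cr,old × (K_old/K_new)² = 6210 × (1/0.7)²
= 6210 × 2.041 = 12700 kN

P_cr ≈ 12700 kN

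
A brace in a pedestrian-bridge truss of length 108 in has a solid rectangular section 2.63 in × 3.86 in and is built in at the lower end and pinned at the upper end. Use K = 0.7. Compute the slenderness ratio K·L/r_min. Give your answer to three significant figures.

λ ≈ 99.6

For a rectangle r_min = b/√12 = 2.63/√12 = 0.7592 in
L_e = K·L = 0.7 × 108 = 75.60 in
λ = L_e / r_min = 75.600 / 0.7592 = 99.6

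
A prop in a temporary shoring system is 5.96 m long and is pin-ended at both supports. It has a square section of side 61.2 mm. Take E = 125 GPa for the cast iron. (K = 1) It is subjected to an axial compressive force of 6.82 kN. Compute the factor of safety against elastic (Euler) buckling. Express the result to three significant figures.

n ≈ 5.95

I = a⁴/12 = 61.2⁴/12 = 1.169×10^6 mm⁴
I = 1.169×10^6 mm⁴ = 1.169×10^-6 m⁴
Effective length L_e = K·L = 1 × 5.96 = 5.960 m
P_cr = π²EI / L_e² = π² × 125×10⁹ × 1.169×10^-6 / 5.960² = 4.060×10^4 N
Factor of safety n = P_cr / P = 40.601 / 6.82 = 5.95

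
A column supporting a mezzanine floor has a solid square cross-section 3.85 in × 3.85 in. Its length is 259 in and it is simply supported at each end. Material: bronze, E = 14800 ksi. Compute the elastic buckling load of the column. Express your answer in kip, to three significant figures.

P_cr ≈ 39.9 kip

I = a⁴/12 = 3.85⁴/12 = 18.31 in⁴
Effective length L_e = K·L = 1 × 259 = 259.0 in
P_cr = π²EI / L_e² = π² × 14800×10³ × 18.31 / 259.0² = 3.987×10^4 lb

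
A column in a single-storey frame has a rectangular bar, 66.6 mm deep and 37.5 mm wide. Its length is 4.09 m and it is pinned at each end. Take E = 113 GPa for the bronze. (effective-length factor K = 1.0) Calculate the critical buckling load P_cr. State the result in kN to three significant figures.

Buckling occurs about the weak axis: I_min = h·b³/12 with b = 37.5 mm (the shorter side).
I_min = 66.6×37.5³/12 = 2.927×10^5 mm⁴
I = 2.927×10^5 mm⁴ = 2.927×10^-7 m⁴
Effective length L_e = K·L = 1 × 4.09 = 4.090 m
P_cr = π²EI / L_e² = π² × 113×10⁹ × 2.927×10^-7 / 4.090² = 1.951×10^4 N

P_cr ≈ 19.5 kN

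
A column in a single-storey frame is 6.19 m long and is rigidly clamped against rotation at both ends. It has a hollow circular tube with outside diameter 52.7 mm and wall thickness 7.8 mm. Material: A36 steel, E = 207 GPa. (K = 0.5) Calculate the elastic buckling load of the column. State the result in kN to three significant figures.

Inner diameter d_i = 52.7 − 2×7.8 = 37.10 mm
I = π(d_o⁴ − d_i⁴)/64 = π(52.7⁴ − 37.10⁴)/64 = 2.856×10^5 mm⁴
I = 2.856×10^5 mm⁴ = 2.856×10^-7 m⁴
Effective length L_e = K·L = 0.5 × 6.19 = 3.095 m
P_cr = π²EI / L_e² = π² × 207×10⁹ × 2.856×10^-7 / 3.095² = 6.092×10^4 N

P_cr ≈ 60.9 kN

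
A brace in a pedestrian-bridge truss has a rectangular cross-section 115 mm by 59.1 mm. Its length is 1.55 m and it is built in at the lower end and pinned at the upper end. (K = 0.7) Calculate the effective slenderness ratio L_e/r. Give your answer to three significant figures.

For a rectangle r_min = b/√12 = 59.1/√12 = 17.06 mm
L_e = K·L = 0.7 × 1.55 m = 1.085 m = 1085.0 mm
λ = L_e / r_min = 1085.0 / 17.06 = 63.6

λ ≈ 63.6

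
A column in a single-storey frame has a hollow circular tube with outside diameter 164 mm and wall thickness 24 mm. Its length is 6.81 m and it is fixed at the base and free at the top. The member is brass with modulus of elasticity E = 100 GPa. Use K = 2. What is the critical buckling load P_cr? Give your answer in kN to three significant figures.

Inner diameter d_i = 164 − 2×24 = 116.0 mm
I = π(d_o⁴ − d_i⁴)/64 = π(164⁴ − 116.0⁴)/64 = 2.662×10^7 mm⁴
I = 2.662×10^7 mm⁴ = 2.662×10^-5 m⁴
Effective length L_e = K·L = 2 × 6.81 = 13.62 m
P_cr = π²EI / L_e² = π² × 100×10⁹ × 2.662×10^-5 / 13.62² = 1.416×10^5 N

P_cr ≈ 142 kN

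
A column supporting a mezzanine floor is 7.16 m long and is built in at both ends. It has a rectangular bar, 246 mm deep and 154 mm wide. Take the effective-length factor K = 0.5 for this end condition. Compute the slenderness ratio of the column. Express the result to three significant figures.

Buckling occurs about the weak axis: I_min = h·b³/12 with b = 154 mm (the shorter side).
I_min = 246×154³/12 = 7.487×10^7 mm⁴
A = 3.788×10^4 mm²;  r_min = √(I/A) = √(7.487×10^7/3.788×10^4) = 44.46 mm
L_e = K·L = 0.5 × 7.16 m = 3.580 m = 3580.0 mm
λ = L_e / r_min = 3580.0 / 44.46 = 80.5

λ ≈ 80.5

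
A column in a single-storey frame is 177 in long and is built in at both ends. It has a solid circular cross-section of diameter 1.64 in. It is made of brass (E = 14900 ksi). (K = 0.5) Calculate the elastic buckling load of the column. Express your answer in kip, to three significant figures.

P_cr ≈ 6.67 kip

I = πd⁴/64 = π×1.64⁴/64 = 0.3551 in⁴
Effective length L_e = K·L = 0.5 × 177 = 88.50 in
P_cr = π²EI / L_e² = π² × 14900×10³ × 0.3551 / 88.50² = 6.667×10^3 lb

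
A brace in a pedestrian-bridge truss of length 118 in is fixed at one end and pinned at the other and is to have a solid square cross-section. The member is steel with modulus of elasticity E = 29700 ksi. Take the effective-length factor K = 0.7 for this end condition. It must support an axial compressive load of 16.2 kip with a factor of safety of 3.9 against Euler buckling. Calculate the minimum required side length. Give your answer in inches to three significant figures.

a ≈ 2.05 in

Required P_cr = n·P = 3.9 × 16.2 = 63.18 kip
L_e = K·L = 0.7 × 118 = 82.60 in
Required I = P_cr·L_e²/(π²E) = 6.318×10^4 × 82.60² / (π² × 2.97×10^7) = 1.471 in⁴
Solid square: I = a⁴/12  ⇒  a = (12I)^(1/4) = (12×1.471)^(1/4) = 2.05 in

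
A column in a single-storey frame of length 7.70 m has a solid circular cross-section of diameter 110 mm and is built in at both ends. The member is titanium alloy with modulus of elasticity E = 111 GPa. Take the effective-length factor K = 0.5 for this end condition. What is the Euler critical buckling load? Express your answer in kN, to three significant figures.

I = πd⁴/64 = π×110⁴/64 = 7.187×10^6 mm⁴
I = 7.187×10^6 mm⁴ = 7.187×10^-6 m⁴
Effective length L_e = K·L = 0.5 × 7.70 = 3.850 m
P_cr = π²EI / L_e² = π² × 111×10⁹ × 7.187×10^-6 / 3.850² = 5.312×10^5 N

P_cr ≈ 531 kN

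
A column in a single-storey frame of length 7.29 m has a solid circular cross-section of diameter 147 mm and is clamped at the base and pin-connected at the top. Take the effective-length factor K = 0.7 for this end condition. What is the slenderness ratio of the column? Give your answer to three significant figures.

λ ≈ 139

For a solid circle r = d/4 = 147/4 = 36.75 mm
L_e = K·L = 0.7 × 7.29 m = 5.103 m = 5103.0 mm
λ = L_e / r_min = 5103.0 / 36.75 = 139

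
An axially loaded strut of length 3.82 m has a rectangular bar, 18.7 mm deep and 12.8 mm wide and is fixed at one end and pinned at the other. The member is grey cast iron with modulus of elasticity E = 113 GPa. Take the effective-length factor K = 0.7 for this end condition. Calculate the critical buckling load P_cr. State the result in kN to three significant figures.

Buckling occurs about the weak axis: I_min = h·b³/12 with b = 12.8 mm (the shorter side).
I_min = 18.7×12.8³/12 = 3.268×10^3 mm⁴
I = 3.268×10^3 mm⁴ = 3.268×10^-9 m⁴
Effective length L_e = K·L = 0.7 × 3.82 = 2.674 m
P_cr = π²EI / L_e² = π² × 113×10⁹ × 3.268×10^-9 / 2.674² = 509.7 N

P_cr ≈ 0.510 kN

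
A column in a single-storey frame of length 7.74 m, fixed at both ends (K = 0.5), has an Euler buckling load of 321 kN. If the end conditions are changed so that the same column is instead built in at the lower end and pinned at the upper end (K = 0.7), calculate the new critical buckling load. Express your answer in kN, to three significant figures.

P_cr ≈ 164 kN

P_cr ∝ 1/K², so P_cr,new = P_cr,old × (K_old/K_new)² = 321 × (0.5/0.7)²
= 321 × 0.5102 = 164 kN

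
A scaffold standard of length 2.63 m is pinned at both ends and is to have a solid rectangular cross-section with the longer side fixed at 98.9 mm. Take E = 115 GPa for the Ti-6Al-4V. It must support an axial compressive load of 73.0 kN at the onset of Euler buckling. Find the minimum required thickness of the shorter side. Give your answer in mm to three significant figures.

L_e = K·L = 1 × 2.63 = 2.630 m
Required I = P_cr·L_e²/(π²E) = 7.300×10^4 × 2.630² / (π² × 1.15×10^11) = 4.449×10^-7 m⁴
I_req = 4.449×10^5 mm⁴
Rectangle, weak axis: I_min = h·b³/12 with h = 98.9 mm fixed  ⇒  b = (12I/h)^(1/3) = 37.8 mm

b ≈ 37.8 mm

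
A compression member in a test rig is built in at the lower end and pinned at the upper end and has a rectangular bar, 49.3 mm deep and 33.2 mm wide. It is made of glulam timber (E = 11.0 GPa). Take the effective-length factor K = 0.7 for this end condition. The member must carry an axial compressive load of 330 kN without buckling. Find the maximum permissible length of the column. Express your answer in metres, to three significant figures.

Buckling occurs about the weak axis: I_min = h·b³/12 with b = 33.2 mm (the shorter side).
I_min = 49.3×33.2³/12 = 1.503×10^5 mm⁴
I = 1.503×10^-7 m⁴
At the buckling limit P_cr = P = 3.300×10^5 N
From P_cr = π²EI/(K·L)²:  L = (1/K)·√(π²EI/P_cr) = (1/0.7)·√(π²×1.10×10^10×1.503×10^-7/3.300×10^5)
L = 0.318 m

L_max ≈ 0.318 m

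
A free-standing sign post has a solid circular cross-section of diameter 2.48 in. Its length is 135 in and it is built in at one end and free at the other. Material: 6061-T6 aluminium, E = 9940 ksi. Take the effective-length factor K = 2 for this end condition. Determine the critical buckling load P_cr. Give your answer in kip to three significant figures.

P_cr ≈ 2.50 kip

I = πd⁴/64 = π×2.48⁴/64 = 1.857 in⁴
Effective length L_e = K·L = 2 × 135 = 270.0 in
P_cr = π²EI / L_e² = π² × 9940×10³ × 1.857 / 270.0² = 2.499×10^3 lb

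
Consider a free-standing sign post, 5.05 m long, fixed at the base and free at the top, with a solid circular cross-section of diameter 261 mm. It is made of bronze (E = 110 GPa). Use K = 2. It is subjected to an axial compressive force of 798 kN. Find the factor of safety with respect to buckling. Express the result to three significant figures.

I = πd⁴/64 = π×261⁴/64 = 2.278×10^8 mm⁴
I = 2.278×10^8 mm⁴ = 2.278×10^-4 m⁴
Effective length L_e = K·L = 2 × 5.05 = 10.10 m
P_cr = π²EI / L_e² = π² × 110×10⁹ × 2.278×10^-4 / 10.10² = 2.424×10^6 N
Factor of safety n = P_cr / P = 2424.3 / 798 = 3.04

n ≈ 3.04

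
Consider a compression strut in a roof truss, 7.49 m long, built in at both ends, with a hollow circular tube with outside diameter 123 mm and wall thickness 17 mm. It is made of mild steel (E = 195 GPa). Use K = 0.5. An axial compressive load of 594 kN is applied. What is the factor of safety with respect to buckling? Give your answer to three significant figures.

n ≈ 1.88

Inner diameter d_i = 123 − 2×17 = 89.00 mm
I = π(d_o⁴ − d_i⁴)/64 = π(123⁴ − 89.00⁴)/64 = 8.156×10^6 mm⁴
I = 8.156×10^6 mm⁴ = 8.156×10^-6 m⁴
Effective length L_e = K·L = 0.5 × 7.49 = 3.745 m
P_cr = π²EI / L_e² = π² × 195×10⁹ × 8.156×10^-6 / 3.745² = 1.119×10^6 N
Factor of safety n = P_cr / P = 1119.1 / 594 = 1.88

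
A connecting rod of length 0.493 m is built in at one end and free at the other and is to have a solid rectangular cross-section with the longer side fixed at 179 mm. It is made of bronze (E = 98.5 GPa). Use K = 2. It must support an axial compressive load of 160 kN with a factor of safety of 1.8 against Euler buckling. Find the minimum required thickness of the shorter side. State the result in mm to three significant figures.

b ≈ 26.8 mm

Required P_cr = n·P = 1.8 × 160 = 288.0 kN
L_e = K·L = 2 × 0.493 = 0.9860 m
Required I = P_cr·L_e²/(π²E) = 2.880×10^5 × 0.9860² / (π² × 9.85×10^10) = 2.880×10^-7 m⁴
I_req = 2.880×10^5 mm⁴
Rectangle, weak axis: I_min = h·b³/12 with h = 179 mm fixed  ⇒  b = (12I/h)^(1/3) = 26.8 mm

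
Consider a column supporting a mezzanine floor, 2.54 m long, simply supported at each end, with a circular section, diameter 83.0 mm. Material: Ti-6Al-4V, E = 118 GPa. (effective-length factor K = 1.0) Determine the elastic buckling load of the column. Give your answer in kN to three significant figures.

P_cr ≈ 421 kN

I = πd⁴/64 = π×83.0⁴/64 = 2.330×10^6 mm⁴
I = 2.330×10^6 mm⁴ = 2.330×10^-6 m⁴
Effective length L_e = K·L = 1 × 2.54 = 2.540 m
P_cr = π²EI / L_e² = π² × 118×10⁹ × 2.330×10^-6 / 2.540² = 4.205×10^5 N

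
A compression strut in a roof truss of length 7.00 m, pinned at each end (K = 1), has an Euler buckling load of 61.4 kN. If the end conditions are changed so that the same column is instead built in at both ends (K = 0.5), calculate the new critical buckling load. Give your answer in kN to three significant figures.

P_cr ∝ 1/K², so P_cr,new = P_cr,old × (K_old/K_new)² = 61.4 × (1/0.5)²
= 61.4 × 4.000 = 246 kN

P_cr ≈ 246 kN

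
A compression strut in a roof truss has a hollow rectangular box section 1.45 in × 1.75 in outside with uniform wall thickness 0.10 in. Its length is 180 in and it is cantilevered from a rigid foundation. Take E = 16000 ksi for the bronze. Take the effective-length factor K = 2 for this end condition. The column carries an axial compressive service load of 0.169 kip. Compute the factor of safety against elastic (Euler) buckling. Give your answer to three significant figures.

Inner dimensions: h_i = 1.75 − 2×0.10 = 1.550 in, b_i = 1.45 − 2×0.10 = 1.250 in
Weak-axis I_min = (h_o·b_o³ − h_i·b_i³)/12 with b_o = 1.45, b_i = 1.250 in (shorter outer/inner sides).
I_min = (1.75×1.45³ − 1.550×1.250³)/12 = 0.1923 in⁴
Effective length L_e = K·L = 2 × 180 = 360.0 in
P_cr = π²EI / L_e² = π² × 16000×10³ × 0.1923 / 360.0² = 234.3 lb
Factor of safety n = P_cr / P = 0.23433 / 0.169 = 1.39

n ≈ 1.39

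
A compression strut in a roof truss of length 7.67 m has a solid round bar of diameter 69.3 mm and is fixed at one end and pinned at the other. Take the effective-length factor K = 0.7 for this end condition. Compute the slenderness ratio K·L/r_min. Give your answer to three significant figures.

For a solid circle r = d/4 = 69.3/4 = 17.32 mm
L_e = K·L = 0.7 × 7.67 m = 5.369 m = 5369.0 mm
λ = L_e / r_min = 5369.0 / 17.32 = 310

λ ≈ 310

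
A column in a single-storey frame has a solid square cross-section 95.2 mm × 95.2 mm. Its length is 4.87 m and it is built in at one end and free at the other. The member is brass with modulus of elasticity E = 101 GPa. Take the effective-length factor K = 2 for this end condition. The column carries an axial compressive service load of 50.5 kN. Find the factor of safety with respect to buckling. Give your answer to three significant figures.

I = a⁴/12 = 95.2⁴/12 = 6.845×10^6 mm⁴
I = 6.845×10^6 mm⁴ = 6.845×10^-6 m⁴
Effective length L_e = K·L = 2 × 4.87 = 9.740 m
P_cr = π²EI / L_e² = π² × 101×10⁹ × 6.845×10^-6 / 9.740² = 7.192×10^4 N
Factor of safety n = P_cr / P = 71.923 / 50.5 = 1.42

n ≈ 1.42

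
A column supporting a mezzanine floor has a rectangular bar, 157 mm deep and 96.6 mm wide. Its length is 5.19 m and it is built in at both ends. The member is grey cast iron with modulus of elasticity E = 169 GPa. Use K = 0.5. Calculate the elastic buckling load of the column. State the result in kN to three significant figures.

P_cr ≈ 2920 kN

Buckling occurs about the weak axis: I_min = h·b³/12 with b = 96.6 mm (the shorter side).
I_min = 157×96.6³/12 = 1.179×10^7 mm⁴
I = 1.179×10^7 mm⁴ = 1.179×10^-5 m⁴
Effective length L_e = K·L = 0.5 × 5.19 = 2.595 m
P_cr = π²EI / L_e² = π² × 169×10⁹ × 1.179×10^-5 / 2.595² = 2.921×10^6 N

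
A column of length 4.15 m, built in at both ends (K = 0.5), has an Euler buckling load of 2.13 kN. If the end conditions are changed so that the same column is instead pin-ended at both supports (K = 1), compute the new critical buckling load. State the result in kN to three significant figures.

P_cr ∝ 1/K², so P_cr,new = P_cr,old × (K_old/K_new)² = 2.13 × (0.5/1)²
= 2.13 × 0.2500 = 0.532 kN

P_cr ≈ 0.532 kN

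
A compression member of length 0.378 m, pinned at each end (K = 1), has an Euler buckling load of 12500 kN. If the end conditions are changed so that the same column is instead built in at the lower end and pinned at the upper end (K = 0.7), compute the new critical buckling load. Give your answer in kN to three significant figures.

P_cr ∝ 1/K², so P_cr,new = P_cr,old × (K_old/K_new)² = 12500 × (1/0.7)²
= 12500 × 2.041 = 25500 kN

P_cr ≈ 25500 kN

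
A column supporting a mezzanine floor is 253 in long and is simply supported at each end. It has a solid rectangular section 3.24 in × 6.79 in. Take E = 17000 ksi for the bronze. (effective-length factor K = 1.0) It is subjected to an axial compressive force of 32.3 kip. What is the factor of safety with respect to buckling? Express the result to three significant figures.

n ≈ 1.56

Buckling occurs about the weak axis: I_min = h·b³/12 with b = 3.24 in (the shorter side).
I_min = 6.79×3.24³/12 = 19.25 in⁴
Effective length L_e = K·L = 1 × 253 = 253.0 in
P_cr = π²EI / L_e² = π² × 17000×10³ × 19.25 / 253.0² = 5.045×10^4 lb
Factor of safety n = P_cr / P = 50.447 / 32.3 = 1.56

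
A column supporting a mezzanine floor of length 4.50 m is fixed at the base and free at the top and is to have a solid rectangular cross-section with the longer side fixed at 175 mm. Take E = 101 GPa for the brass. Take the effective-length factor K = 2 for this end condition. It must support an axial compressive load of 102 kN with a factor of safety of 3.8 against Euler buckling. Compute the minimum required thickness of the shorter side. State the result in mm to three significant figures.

b ≈ 129 mm

Required P_cr = n·P = 3.8 × 102 = 387.6 kN
L_e = K·L = 2 × 4.50 = 9.000 m
Required I = P_cr·L_e²/(π²E) = 3.876×10^5 × 9.000² / (π² × 1.01×10^11) = 3.150×10^-5 m⁴
I_req = 3.150×10^7 mm⁴
Rectangle, weak axis: I_min = h·b³/12 with h = 175 mm fixed  ⇒  b = (12I/h)^(1/3) = 129 mm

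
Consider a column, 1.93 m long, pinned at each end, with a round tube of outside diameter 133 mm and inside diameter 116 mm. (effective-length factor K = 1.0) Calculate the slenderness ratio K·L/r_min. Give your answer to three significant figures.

λ ≈ 43.7

d_o = 133 mm, d_i = 116 mm
I = π(d_o⁴ − d_i⁴)/64 = π(133⁴ − 116.0⁴)/64 = 6.472×10^6 mm⁴
A = 3.325×10^3 mm²;  r_min = √(I/A) = √(6.472×10^6/3.325×10^3) = 44.12 mm
L_e = K·L = 1 × 1.93 m = 1.930 m = 1930.0 mm
λ = L_e / r_min = 1930.0 / 44.12 = 43.7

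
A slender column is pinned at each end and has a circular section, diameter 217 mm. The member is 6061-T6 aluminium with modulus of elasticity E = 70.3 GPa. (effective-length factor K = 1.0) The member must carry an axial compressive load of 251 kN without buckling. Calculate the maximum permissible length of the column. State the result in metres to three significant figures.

I = πd⁴/64 = π×217⁴/64 = 1.088×10^8 mm⁴
I = 1.088×10^-4 m⁴
At the buckling limit P_cr = P = 2.510×10^5 N
From P_cr = π²EI/(K·L)²:  L = (1/K)·√(π²EI/P_cr) = (1/1)·√(π²×7.03×10^10×1.088×10^-4/2.510×10^5)
L = 17.3 m

L_max ≈ 17.3 m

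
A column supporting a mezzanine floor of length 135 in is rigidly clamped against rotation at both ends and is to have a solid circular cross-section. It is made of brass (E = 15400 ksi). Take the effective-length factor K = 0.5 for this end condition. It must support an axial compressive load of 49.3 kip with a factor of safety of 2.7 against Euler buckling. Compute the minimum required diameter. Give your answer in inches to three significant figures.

Required P_cr = n·P = 2.7 × 49.3 = 133.1 kip
L_e = K·L = 0.5 × 135 = 67.50 in
Required I = P_cr·L_e²/(π²E) = 1.331×10^5 × 67.50² / (π² × 1.54×10^7) = 3.990 in⁴
Solid circle: I = πd⁴/64  ⇒  d = (64I/π)^(1/4) = (64×3.990/π)^(1/4) = 3.00 in

d ≈ 3.00 in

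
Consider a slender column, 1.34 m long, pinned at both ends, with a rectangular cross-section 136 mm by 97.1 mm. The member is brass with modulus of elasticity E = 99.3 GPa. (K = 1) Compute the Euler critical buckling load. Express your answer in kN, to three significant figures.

P_cr ≈ 5660 kN

Buckling occurs about the weak axis: I_min = h·b³/12 with b = 97.1 mm (the shorter side).
I_min = 136×97.1³/12 = 1.038×10^7 mm⁴
I = 1.038×10^7 mm⁴ = 1.038×10^-5 m⁴
Effective length L_e = K·L = 1 × 1.34 = 1.340 m
P_cr = π²EI / L_e² = π² × 99.3×10⁹ × 1.038×10^-5 / 1.340² = 5.663×10^6 N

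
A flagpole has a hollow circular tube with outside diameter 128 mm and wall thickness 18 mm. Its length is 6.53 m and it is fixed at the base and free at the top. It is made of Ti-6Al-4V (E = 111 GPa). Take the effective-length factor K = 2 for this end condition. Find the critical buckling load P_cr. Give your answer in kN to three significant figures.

P_cr ≈ 62.0 kN

Inner diameter d_i = 128 − 2×18 = 92.00 mm
I = π(d_o⁴ − d_i⁴)/64 = π(128⁴ − 92.00⁴)/64 = 9.660×10^6 mm⁴
I = 9.660×10^6 mm⁴ = 9.660×10^-6 m⁴
Effective length L_e = K·L = 2 × 6.53 = 13.06 m
P_cr = π²EI / L_e² = π² × 111×10⁹ × 9.660×10^-6 / 13.06² = 6.205×10^4 N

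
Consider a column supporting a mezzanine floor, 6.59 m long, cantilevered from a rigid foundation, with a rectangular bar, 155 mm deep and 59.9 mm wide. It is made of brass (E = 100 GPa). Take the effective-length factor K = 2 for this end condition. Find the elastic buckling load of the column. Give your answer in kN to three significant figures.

P_cr ≈ 15.8 kN

Buckling occurs about the weak axis: I_min = h·b³/12 with b = 59.9 mm (the shorter side).
I_min = 155×59.9³/12 = 2.776×10^6 mm⁴
I = 2.776×10^6 mm⁴ = 2.776×10^-6 m⁴
Effective length L_e = K·L = 2 × 6.59 = 13.18 m
P_cr = π²EI / L_e² = π² × 100×10⁹ × 2.776×10^-6 / 13.18² = 1.577×10^4 N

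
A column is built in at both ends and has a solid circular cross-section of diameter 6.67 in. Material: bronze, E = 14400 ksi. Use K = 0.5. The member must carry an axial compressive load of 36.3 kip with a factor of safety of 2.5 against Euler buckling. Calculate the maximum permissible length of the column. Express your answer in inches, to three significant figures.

I = πd⁴/64 = π×6.67⁴/64 = 97.16 in⁴
Required critical load P_cr = n·P = 2.5 × 36.3 = 90.75 kip = 9.075×10^4 lb
From P_cr = π²EI/(K·L)²:  L = (1/K)·√(π²EI/P_cr) = (1/0.5)·√(π²×1.44×10^7×97.16/9.075×10^4)
L = 780 in

L_max ≈ 780 in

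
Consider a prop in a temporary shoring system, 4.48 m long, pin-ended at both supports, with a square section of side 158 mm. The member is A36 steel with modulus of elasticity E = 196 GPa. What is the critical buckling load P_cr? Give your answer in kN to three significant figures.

P_cr ≈ 5010 kN

I = a⁴/12 = 158⁴/12 = 5.193×10^7 mm⁴
I = 5.193×10^7 mm⁴ = 5.193×10^-5 m⁴
Effective length L_e = K·L = 1 × 4.48 = 4.480 m
P_cr = π²EI / L_e² = π² × 196×10⁹ × 5.193×10^-5 / 4.480² = 5.005×10^6 N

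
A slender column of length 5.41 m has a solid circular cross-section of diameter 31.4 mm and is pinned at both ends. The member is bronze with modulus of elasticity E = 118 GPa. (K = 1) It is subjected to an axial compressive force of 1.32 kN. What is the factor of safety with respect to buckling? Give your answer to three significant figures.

I = πd⁴/64 = π×31.4⁴/64 = 4.772×10^4 mm⁴
I = 4.772×10^4 mm⁴ = 4.772×10^-8 m⁴
Effective length L_e = K·L = 1 × 5.41 = 5.410 m
P_cr = π²EI / L_e² = π² × 118×10⁹ × 4.772×10^-8 / 5.410² = 1.899×10^3 N
Factor of safety n = P_cr / P = 1.8988 / 1.32 = 1.44

n ≈ 1.44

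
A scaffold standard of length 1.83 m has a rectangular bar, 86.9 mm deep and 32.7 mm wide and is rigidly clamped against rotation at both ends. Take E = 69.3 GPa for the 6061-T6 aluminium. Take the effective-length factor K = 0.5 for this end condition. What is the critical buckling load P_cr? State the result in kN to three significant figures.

P_cr ≈ 207 kN

Buckling occurs about the weak axis: I_min = h·b³/12 with b = 32.7 mm (the shorter side).
I_min = 86.9×32.7³/12 = 2.532×10^5 mm⁴
I = 2.532×10^5 mm⁴ = 2.532×10^-7 m⁴
Effective length L_e = K·L = 0.5 × 1.83 = 0.9150 m
P_cr = π²EI / L_e² = π² × 69.3×10⁹ × 2.532×10^-7 / 0.9150² = 2.069×10^5 N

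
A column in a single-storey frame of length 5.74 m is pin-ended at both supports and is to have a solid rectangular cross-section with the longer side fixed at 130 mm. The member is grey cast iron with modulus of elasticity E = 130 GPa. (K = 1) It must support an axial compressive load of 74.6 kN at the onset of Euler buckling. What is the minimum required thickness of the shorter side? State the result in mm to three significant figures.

L_e = K·L = 1 × 5.74 = 5.740 m
Required I = P_cr·L_e²/(π²E) = 7.460×10^4 × 5.740² / (π² × 1.30×10^11) = 1.916×10^-6 m⁴
I_req = 1.916×10^6 mm⁴
Rectangle, weak axis: I_min = h·b³/12 with h = 130 mm fixed  ⇒  b = (12I/h)^(1/3) = 56.1 mm

b ≈ 56.1 mm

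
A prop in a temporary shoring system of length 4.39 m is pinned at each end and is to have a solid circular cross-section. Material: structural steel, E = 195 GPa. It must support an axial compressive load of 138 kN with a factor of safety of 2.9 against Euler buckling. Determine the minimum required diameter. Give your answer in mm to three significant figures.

Required P_cr = n·P = 2.9 × 138 = 400.2 kN
L_e = K·L = 1 × 4.39 = 4.390 m
Required I = P_cr·L_e²/(π²E) = 4.002×10^5 × 4.390² / (π² × 1.95×10^11) = 4.007×10^-6 m⁴
I_req = 4.007×10^6 mm⁴
Solid circle: I = πd⁴/64  ⇒  d = (64I/π)^(1/4) = (64×4.007×10^6/π)^(1/4) = 95.1 mm

d ≈ 95.1 mm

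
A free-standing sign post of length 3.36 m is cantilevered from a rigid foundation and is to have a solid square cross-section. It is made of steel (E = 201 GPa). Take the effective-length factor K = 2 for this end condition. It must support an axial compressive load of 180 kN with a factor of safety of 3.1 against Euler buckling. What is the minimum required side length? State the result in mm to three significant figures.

Required P_cr = n·P = 3.1 × 180 = 558.0 kN
L_e = K·L = 2 × 3.36 = 6.720 m
Required I = P_cr·L_e²/(π²E) = 5.580×10^5 × 6.720² / (π² × 2.01×10^11) = 1.270×10^-5 m⁴
I_req = 1.270×10^7 mm⁴
Solid square: I = a⁴/12  ⇒  a = (12I)^(1/4) = (12×1.270×10^7)^(1/4) = 111 mm

a ≈ 111 mm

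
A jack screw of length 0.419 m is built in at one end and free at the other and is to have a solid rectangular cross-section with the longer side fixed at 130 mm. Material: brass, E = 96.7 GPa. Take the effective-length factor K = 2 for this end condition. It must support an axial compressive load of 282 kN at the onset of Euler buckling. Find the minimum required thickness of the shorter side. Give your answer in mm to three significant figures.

L_e = K·L = 2 × 0.419 = 0.8380 m
Required I = P_cr·L_e²/(π²E) = 2.820×10^5 × 0.8380² / (π² × 9.67×10^10) = 2.075×10^-7 m⁴
I_req = 2.075×10^5 mm⁴
Rectangle, weak axis: I_min = h·b³/12 with h = 130 mm fixed  ⇒  b = (12I/h)^(1/3) = 26.8 mm

b ≈ 26.8 mm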